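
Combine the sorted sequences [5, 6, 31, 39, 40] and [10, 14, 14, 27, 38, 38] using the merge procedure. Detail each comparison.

Merging process:

Compare 5 vs 10: take 5 from left. Merged: [5]
Compare 6 vs 10: take 6 from left. Merged: [5, 6]
Compare 31 vs 10: take 10 from right. Merged: [5, 6, 10]
Compare 31 vs 14: take 14 from right. Merged: [5, 6, 10, 14]
Compare 31 vs 14: take 14 from right. Merged: [5, 6, 10, 14, 14]
Compare 31 vs 27: take 27 from right. Merged: [5, 6, 10, 14, 14, 27]
Compare 31 vs 38: take 31 from left. Merged: [5, 6, 10, 14, 14, 27, 31]
Compare 39 vs 38: take 38 from right. Merged: [5, 6, 10, 14, 14, 27, 31, 38]
Compare 39 vs 38: take 38 from right. Merged: [5, 6, 10, 14, 14, 27, 31, 38, 38]
Append remaining from left: [39, 40]. Merged: [5, 6, 10, 14, 14, 27, 31, 38, 38, 39, 40]

Final merged array: [5, 6, 10, 14, 14, 27, 31, 38, 38, 39, 40]
Total comparisons: 9

The merged array is [5, 6, 10, 14, 14, 27, 31, 38, 38, 39, 40], requiring 9 comparisons. The merge step runs in O(n) time where n is the total number of elements.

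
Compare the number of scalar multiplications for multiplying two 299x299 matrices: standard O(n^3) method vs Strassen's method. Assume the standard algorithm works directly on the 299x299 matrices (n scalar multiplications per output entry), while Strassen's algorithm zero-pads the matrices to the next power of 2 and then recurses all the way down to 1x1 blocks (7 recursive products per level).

Matrix multiplication for 299x299 matrices:

Strassen's algorithm requires power-of-2 dimensions. Pad 299x299 to 512x512 (next power of 2).

Standard algorithm: 299^3 = 26730899 multiplications
Strassen's algorithm: 7^(log2(512)) = 7^9 = 40353607 multiplications
Difference: 26730899 - 40353607 = -13622708 (Strassen uses MORE here due to padding overhead — for small or just-over-power-of-2 n, padding can outweigh the per-level savings)

Standard: 26730899 multiplications (299^3). Strassen: 40353607 multiplications (7^9, after padding to 512x512). Strassen reduces 8 recursive multiplications to 7 at each level.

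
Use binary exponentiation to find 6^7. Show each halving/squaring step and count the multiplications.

Computing 6^7 by squaring (build up from 6^1; each line after the first costs one multiplication):

6^1 = 6
6^2 = (6^1)^2 = 6^2 = 36
6^3 = 6 * 6^2 = 6 * 36 = 216
6^6 = (6^3)^2 = 216^2 = 46656
6^7 = 6 * 6^6 = 6 * 46656 = 279936

Result: 279936
Multiplications needed: 4 (4 lines after 6^1)

6^7 = 279936. Using exponentiation by squaring, this requires 4 multiplications. The key idea: if the exponent is even, square the half-power; if odd, multiply by the base once.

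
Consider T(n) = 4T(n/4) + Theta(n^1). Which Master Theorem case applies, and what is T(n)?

Master Theorem for T(n) = 4T(n/4) + O(n^1):

a = 4, b = 4, c = 1
log_b(a) = log_4(4) = 1.0000

Case 2: c = 1 = log_4(4) = 1.0000
T(n) = O(n^1 log n) = O(n log n)

For T(n) = 4T(n/4) + O(n^1): log_4(4) = 1.0000. This is Case 2 of the Master Theorem (c = log_b(a), equal work at all levels), giving O(n log n).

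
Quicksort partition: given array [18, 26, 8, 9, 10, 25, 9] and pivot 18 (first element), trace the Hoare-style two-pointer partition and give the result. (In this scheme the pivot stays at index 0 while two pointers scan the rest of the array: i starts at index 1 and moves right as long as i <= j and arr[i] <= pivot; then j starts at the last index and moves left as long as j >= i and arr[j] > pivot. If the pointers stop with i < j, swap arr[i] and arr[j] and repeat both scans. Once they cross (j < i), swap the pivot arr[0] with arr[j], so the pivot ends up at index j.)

Hoare-style two-pointer partition with pivot = 18:

Initial array: [18, 26, 8, 9, 10, 25, 9]

Pointers start at i = 1, j = 6.
i stops at index 1 (arr[1]=26 > 18), j stops at index 6 (arr[6]=9 <= 18): swap arr[1] and arr[6], array becomes [18, 9, 8, 9, 10, 25, 26]
i ends at 5, j ends at 4: the pointers have crossed (j < i), so scanning stops.

Swap pivot arr[0] with arr[4] to place pivot at position 4: [10, 9, 8, 9, 18, 25, 26]
Pivot position: 4

After partitioning with pivot 18, the array becomes [10, 9, 8, 9, 18, 25, 26]. The pivot is placed at index 4. All elements to the left of the pivot are <= 18, and all elements to the right are > 18.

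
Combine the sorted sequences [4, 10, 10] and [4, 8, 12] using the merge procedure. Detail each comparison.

Merging process:

Compare 4 vs 4: take 4 from left. Merged: [4]
Compare 10 vs 4: take 4 from right. Merged: [4, 4]
Compare 10 vs 8: take 8 from right. Merged: [4, 4, 8]
Compare 10 vs 12: take 10 from left. Merged: [4, 4, 8, 10]
Compare 10 vs 12: take 10 from left. Merged: [4, 4, 8, 10, 10]
Append remaining from right: [12]. Merged: [4, 4, 8, 10, 10, 12]

Final merged array: [4, 4, 8, 10, 10, 12]
Total comparisons: 5

The merged array is [4, 4, 8, 10, 10, 12], requiring 5 comparisons. The merge step runs in O(n) time where n is the total number of elements.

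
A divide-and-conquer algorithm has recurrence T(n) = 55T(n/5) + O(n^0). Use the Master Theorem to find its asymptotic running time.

Master Theorem for T(n) = 55T(n/5) + O(n^0):

a = 55, b = 5, c = 0
log_b(a) = log_5(55) = 2.4899

Case 1: c = 0 < log_5(55) = 2.4899
T(n) = O(n^(log_5 55))

For T(n) = 55T(n/5) + O(n^0): log_5(55) = 2.4899. This is Case 1 of the Master Theorem (c < log_b(a), work dominated by leaves), giving O(n^(log_5 55)).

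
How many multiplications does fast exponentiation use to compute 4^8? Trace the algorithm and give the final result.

Computing 4^8 by squaring (build up from 4^1; each line after the first costs one multiplication):

4^1 = 4
4^2 = (4^1)^2 = 4^2 = 16
4^4 = (4^2)^2 = 16^2 = 256
4^8 = (4^4)^2 = 256^2 = 65536

Result: 65536
Multiplications needed: 3 (3 lines after 4^1)

4^8 = 65536. Using exponentiation by squaring, this requires 3 multiplications. The key idea: if the exponent is even, square the half-power; if odd, multiply by the base once.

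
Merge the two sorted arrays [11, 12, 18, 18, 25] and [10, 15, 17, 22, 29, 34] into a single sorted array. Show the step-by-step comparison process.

Merging process:

Compare 11 vs 10: take 10 from right. Merged: [10]
Compare 11 vs 15: take 11 from left. Merged: [10, 11]
Compare 12 vs 15: take 12 from left. Merged: [10, 11, 12]
Compare 18 vs 15: take 15 from right. Merged: [10, 11, 12, 15]
Compare 18 vs 17: take 17 from right. Merged: [10, 11, 12, 15, 17]
Compare 18 vs 22: take 18 from left. Merged: [10, 11, 12, 15, 17, 18]
Compare 18 vs 22: take 18 from left. Merged: [10, 11, 12, 15, 17, 18, 18]
Compare 25 vs 22: take 22 from right. Merged: [10, 11, 12, 15, 17, 18, 18, 22]
Compare 25 vs 29: take 25 from left. Merged: [10, 11, 12, 15, 17, 18, 18, 22, 25]
Append remaining from right: [29, 34]. Merged: [10, 11, 12, 15, 17, 18, 18, 22, 25, 29, 34]

Final merged array: [10, 11, 12, 15, 17, 18, 18, 22, 25, 29, 34]
Total comparisons: 9

The merged array is [10, 11, 12, 15, 17, 18, 18, 22, 25, 29, 34], requiring 9 comparisons. The merge step runs in O(n) time where n is the total number of elements.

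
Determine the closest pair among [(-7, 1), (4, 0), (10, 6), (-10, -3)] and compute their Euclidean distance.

Computing all pairwise distances among 4 points:

d((-7, 1), (4, 0)) = 11.0454
d((-7, 1), (10, 6)) = 17.72
d((-7, 1), (-10, -3)) = 5.0 <-- minimum
d((4, 0), (10, 6)) = 8.4853
d((4, 0), (-10, -3)) = 14.3178
d((10, 6), (-10, -3)) = 21.9317

Closest pair: (-7, 1) and (-10, -3) with distance 5.0

The closest pair is (-7, 1) and (-10, -3) with Euclidean distance 5.0. For 4 points, brute-force pairwise comparison is shown above. For large n, the divide-and-conquer algorithm (sort by x, recurse on halves, check the dividing strip) achieves O(n log n).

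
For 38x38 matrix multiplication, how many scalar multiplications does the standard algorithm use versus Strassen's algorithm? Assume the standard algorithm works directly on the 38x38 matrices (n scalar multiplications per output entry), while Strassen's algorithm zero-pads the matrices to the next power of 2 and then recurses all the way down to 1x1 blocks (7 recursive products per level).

Matrix multiplication for 38x38 matrices:

Strassen's algorithm requires power-of-2 dimensions. Pad 38x38 to 64x64 (next power of 2).

Standard algorithm: 38^3 = 54872 multiplications
Strassen's algorithm: 7^(log2(64)) = 7^6 = 117649 multiplications
Difference: 54872 - 117649 = -62777 (Strassen uses MORE here due to padding overhead — for small or just-over-power-of-2 n, padding can outweigh the per-level savings)

Standard: 54872 multiplications (38^3). Strassen: 117649 multiplications (7^6, after padding to 64x64). Strassen reduces 8 recursive multiplications to 7 at each level.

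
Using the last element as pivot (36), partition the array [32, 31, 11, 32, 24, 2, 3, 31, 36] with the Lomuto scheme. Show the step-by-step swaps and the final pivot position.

Lomuto partition with pivot = 36:

Initial array: [32, 31, 11, 32, 24, 2, 3, 31, 36]

arr[0]=32 <= 36: swap with position 0, array becomes [32, 31, 11, 32, 24, 2, 3, 31, 36]
arr[1]=31 <= 36: swap with position 1, array becomes [32, 31, 11, 32, 24, 2, 3, 31, 36]
arr[2]=11 <= 36: swap with position 2, array becomes [32, 31, 11, 32, 24, 2, 3, 31, 36]
arr[3]=32 <= 36: swap with position 3, array becomes [32, 31, 11, 32, 24, 2, 3, 31, 36]
arr[4]=24 <= 36: swap with position 4, array becomes [32, 31, 11, 32, 24, 2, 3, 31, 36]
arr[5]=2 <= 36: swap with position 5, array becomes [32, 31, 11, 32, 24, 2, 3, 31, 36]
arr[6]=3 <= 36: swap with position 6, array becomes [32, 31, 11, 32, 24, 2, 3, 31, 36]
arr[7]=31 <= 36: swap with position 7, array becomes [32, 31, 11, 32, 24, 2, 3, 31, 36]

Place pivot at position 8: [32, 31, 11, 32, 24, 2, 3, 31, 36]
Pivot position: 8

After partitioning with pivot 36, the array becomes [32, 31, 11, 32, 24, 2, 3, 31, 36]. The pivot is placed at index 8. All elements to the left of the pivot are <= 36, and all elements to the right are > 36.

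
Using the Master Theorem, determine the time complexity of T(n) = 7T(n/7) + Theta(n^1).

Master Theorem for T(n) = 7T(n/7) + O(n^1):

a = 7, b = 7, c = 1
log_b(a) = log_7(7) = 1.0000

Case 2: c = 1 = log_7(7) = 1.0000
T(n) = O(n^1 log n) = O(n log n)

For T(n) = 7T(n/7) + O(n^1): log_7(7) = 1.0000. This is Case 2 of the Master Theorem (c = log_b(a), equal work at all levels), giving O(n log n).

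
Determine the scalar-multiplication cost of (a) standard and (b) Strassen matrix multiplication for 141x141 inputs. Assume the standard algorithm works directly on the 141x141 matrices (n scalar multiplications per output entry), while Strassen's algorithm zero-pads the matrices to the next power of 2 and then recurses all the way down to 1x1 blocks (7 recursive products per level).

Matrix multiplication for 141x141 matrices:

Strassen's algorithm requires power-of-2 dimensions. Pad 141x141 to 256x256 (next power of 2).

Standard algorithm: 141^3 = 2803221 multiplications
Strassen's algorithm: 7^(log2(256)) = 7^8 = 5764801 multiplications
Difference: 2803221 - 5764801 = -2961580 (Strassen uses MORE here due to padding overhead — for small or just-over-power-of-2 n, padding can outweigh the per-level savings)

Standard: 2803221 multiplications (141^3). Strassen: 5764801 multiplications (7^8, after padding to 256x256). Strassen reduces 8 recursive multiplications to 7 at each level.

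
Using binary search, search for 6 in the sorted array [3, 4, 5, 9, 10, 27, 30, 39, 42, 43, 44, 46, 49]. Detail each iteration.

Binary search for 6 in [3, 4, 5, 9, 10, 27, 30, 39, 42, 43, 44, 46, 49]:

lo=0, hi=12, mid=6, arr[mid]=30 -> 30 > 6, search left half
lo=0, hi=5, mid=2, arr[mid]=5 -> 5 < 6, search right half
lo=3, hi=5, mid=4, arr[mid]=10 -> 10 > 6, search left half
lo=3, hi=3, mid=3, arr[mid]=9 -> 9 > 6, search left half
lo=3 > hi=2, target 6 not found

Binary search determines that 6 is not in the array after 4 comparisons. The search space was exhausted without finding the target.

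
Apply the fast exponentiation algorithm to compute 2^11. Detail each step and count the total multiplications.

Computing 2^11 by squaring (build up from 2^1; each line after the first costs one multiplication):

2^1 = 2
2^2 = (2^1)^2 = 2^2 = 4
2^4 = (2^2)^2 = 4^2 = 16
2^5 = 2 * 2^4 = 2 * 16 = 32
2^10 = (2^5)^2 = 32^2 = 1024
2^11 = 2 * 2^10 = 2 * 1024 = 2048

Result: 2048
Multiplications needed: 5 (5 lines after 2^1)

2^11 = 2048. Using exponentiation by squaring, this requires 5 multiplications. The key idea: if the exponent is even, square the half-power; if odd, multiply by the base once.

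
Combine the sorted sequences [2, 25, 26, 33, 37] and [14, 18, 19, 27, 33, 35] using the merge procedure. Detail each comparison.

Merging process:

Compare 2 vs 14: take 2 from left. Merged: [2]
Compare 25 vs 14: take 14 from right. Merged: [2, 14]
Compare 25 vs 18: take 18 from right. Merged: [2, 14, 18]
Compare 25 vs 19: take 19 from right. Merged: [2, 14, 18, 19]
Compare 25 vs 27: take 25 from left. Merged: [2, 14, 18, 19, 25]
Compare 26 vs 27: take 26 from left. Merged: [2, 14, 18, 19, 25, 26]
Compare 33 vs 27: take 27 from right. Merged: [2, 14, 18, 19, 25, 26, 27]
Compare 33 vs 33: take 33 from left. Merged: [2, 14, 18, 19, 25, 26, 27, 33]
Compare 37 vs 33: take 33 from right. Merged: [2, 14, 18, 19, 25, 26, 27, 33, 33]
Compare 37 vs 35: take 35 from right. Merged: [2, 14, 18, 19, 25, 26, 27, 33, 33, 35]
Append remaining from left: [37]. Merged: [2, 14, 18, 19, 25, 26, 27, 33, 33, 35, 37]

Final merged array: [2, 14, 18, 19, 25, 26, 27, 33, 33, 35, 37]
Total comparisons: 10

The merged array is [2, 14, 18, 19, 25, 26, 27, 33, 33, 35, 37], requiring 10 comparisons. The merge step runs in O(n) time where n is the total number of elements.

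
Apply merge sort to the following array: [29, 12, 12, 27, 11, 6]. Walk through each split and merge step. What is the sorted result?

Merge sort trace:

Split: [29, 12, 12, 27, 11, 6] -> [29, 12, 12] and [27, 11, 6]
  Split: [29, 12, 12] -> [29] and [12, 12]
    Split: [12, 12] -> [12] and [12]
    Merge: [12] + [12] -> [12, 12]
  Merge: [29] + [12, 12] -> [12, 12, 29]
  Split: [27, 11, 6] -> [27] and [11, 6]
    Split: [11, 6] -> [11] and [6]
    Merge: [11] + [6] -> [6, 11]
  Merge: [27] + [6, 11] -> [6, 11, 27]
Merge: [12, 12, 29] + [6, 11, 27] -> [6, 11, 12, 12, 27, 29]

Final sorted array: [6, 11, 12, 12, 27, 29]

The merge sort proceeds by recursively splitting the array and merging sorted halves.
After all merges, the sorted array is [6, 11, 12, 12, 27, 29].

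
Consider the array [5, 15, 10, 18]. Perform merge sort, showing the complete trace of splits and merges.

Merge sort trace:

Split: [5, 15, 10, 18] -> [5, 15] and [10, 18]
  Split: [5, 15] -> [5] and [15]
  Merge: [5] + [15] -> [5, 15]
  Split: [10, 18] -> [10] and [18]
  Merge: [10] + [18] -> [10, 18]
Merge: [5, 15] + [10, 18] -> [5, 10, 15, 18]

Final sorted array: [5, 10, 15, 18]

The merge sort proceeds by recursively splitting the array and merging sorted halves.
After all merges, the sorted array is [5, 10, 15, 18].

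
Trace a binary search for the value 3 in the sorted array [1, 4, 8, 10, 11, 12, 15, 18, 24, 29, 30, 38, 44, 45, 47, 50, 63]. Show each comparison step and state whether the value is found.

Binary search for 3 in [1, 4, 8, 10, 11, 12, 15, 18, 24, 29, 30, 38, 44, 45, 47, 50, 63]:

lo=0, hi=16, mid=8, arr[mid]=24 -> 24 > 3, search left half
lo=0, hi=7, mid=3, arr[mid]=10 -> 10 > 3, search left half
lo=0, hi=2, mid=1, arr[mid]=4 -> 4 > 3, search left half
lo=0, hi=0, mid=0, arr[mid]=1 -> 1 < 3, search right half
lo=1 > hi=0, target 3 not found

Binary search determines that 3 is not in the array after 4 comparisons. The search space was exhausted without finding the target.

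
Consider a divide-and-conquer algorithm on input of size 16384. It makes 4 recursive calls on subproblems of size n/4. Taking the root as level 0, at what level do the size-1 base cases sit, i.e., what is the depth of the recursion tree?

For divide and conquer with division factor 4:

Problem sizes at each level:
Level 0: 16384
Level 1: 4096
Level 2: 1024
Level 3: 256
Level 4: 64
Level 5: 16
Level 6: 4
Level 7: 1

The root is level 0 and the size-1 base case is level 7 (the tree spans levels 0 through 7, i.e. 8 levels counting the root), so the depth is the number of divisions: log_4(16384) = 7

The recursion tree depth is log_4(16384) = 7. At each level, the problem size is divided by 4, so it takes 7 divisions to reduce to a base case of size 1. The algorithm makes 4 recursive calls at each level.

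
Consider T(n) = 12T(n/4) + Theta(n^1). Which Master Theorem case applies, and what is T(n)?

Master Theorem for T(n) = 12T(n/4) + O(n^1):

a = 12, b = 4, c = 1
log_b(a) = log_4(12) = 1.7925

Case 1: c = 1 < log_4(12) = 1.7925
T(n) = O(n^(log_4 12))

For T(n) = 12T(n/4) + O(n^1): log_4(12) = 1.7925. This is Case 1 of the Master Theorem (c < log_b(a), work dominated by leaves), giving O(n^(log_4 12)).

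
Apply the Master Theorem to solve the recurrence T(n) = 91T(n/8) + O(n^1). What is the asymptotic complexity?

Master Theorem for T(n) = 91T(n/8) + O(n^1):

a = 91, b = 8, c = 1
log_b(a) = log_8(91) = 2.1693

Case 1: c = 1 < log_8(91) = 2.1693
T(n) = O(n^(log_8 91))

For T(n) = 91T(n/8) + O(n^1): log_8(91) = 2.1693. This is Case 1 of the Master Theorem (c < log_b(a), work dominated by leaves), giving O(n^(log_8 91)).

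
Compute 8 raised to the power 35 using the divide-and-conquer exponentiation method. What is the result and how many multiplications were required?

Computing 8^35 by squaring (build up from 8^1; each line after the first costs one multiplication):

8^1 = 8
8^2 = (8^1)^2 = 8^2 = 64
8^4 = (8^2)^2 = 64^2 = 4096
8^8 = (8^4)^2 = 4096^2 = 16777216
8^16 = (8^8)^2 = 16777216^2 = 281474976710656
8^17 = 8 * 8^16 = 8 * 281474976710656 = 2251799813685248
8^34 = (8^17)^2 = 2251799813685248^2 = 5070602400912917605986812821504
8^35 = 8 * 8^34 = 8 * 5070602400912917605986812821504 = 40564819207303340847894502572032

Result: 40564819207303340847894502572032
Multiplications needed: 7 (7 lines after 8^1)

8^35 = 40564819207303340847894502572032. Using exponentiation by squaring, this requires 7 multiplications. The key idea: if the exponent is even, square the half-power; if odd, multiply by the base once.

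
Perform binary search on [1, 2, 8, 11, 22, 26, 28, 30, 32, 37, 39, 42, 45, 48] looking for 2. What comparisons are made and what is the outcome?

Binary search for 2 in [1, 2, 8, 11, 22, 26, 28, 30, 32, 37, 39, 42, 45, 48]:

lo=0, hi=13, mid=6, arr[mid]=28 -> 28 > 2, search left half
lo=0, hi=5, mid=2, arr[mid]=8 -> 8 > 2, search left half
lo=0, hi=1, mid=0, arr[mid]=1 -> 1 < 2, search right half
lo=1, hi=1, mid=1, arr[mid]=2 -> Found target at index 1!

Binary search finds 2 at index 1 after 4 comparisons. The search repeatedly halves the search space by comparing with the middle element.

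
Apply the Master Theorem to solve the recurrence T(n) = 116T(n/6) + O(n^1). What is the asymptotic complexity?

Master Theorem for T(n) = 116T(n/6) + O(n^1):

a = 116, b = 6, c = 1
log_b(a) = log_6(116) = 2.6530

Case 1: c = 1 < log_6(116) = 2.6530
T(n) = O(n^(log_6 116))

For T(n) = 116T(n/6) + O(n^1): log_6(116) = 2.6530. This is Case 1 of the Master Theorem (c < log_b(a), work dominated by leaves), giving O(n^(log_6 116)).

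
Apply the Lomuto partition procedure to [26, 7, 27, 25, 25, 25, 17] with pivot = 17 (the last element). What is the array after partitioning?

Lomuto partition with pivot = 17:

Initial array: [26, 7, 27, 25, 25, 25, 17]

arr[0]=26 > 17: no swap
arr[1]=7 <= 17: swap with position 0, array becomes [7, 26, 27, 25, 25, 25, 17]
arr[2]=27 > 17: no swap
arr[3]=25 > 17: no swap
arr[4]=25 > 17: no swap
arr[5]=25 > 17: no swap

Place pivot at position 1: [7, 17, 27, 25, 25, 25, 26]
Pivot position: 1

After partitioning with pivot 17, the array becomes [7, 17, 27, 25, 25, 25, 26]. The pivot is placed at index 1. All elements to the left of the pivot are <= 17, and all elements to the right are > 17.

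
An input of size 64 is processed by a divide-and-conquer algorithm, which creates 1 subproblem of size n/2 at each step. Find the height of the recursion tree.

For divide and conquer with division factor 2:

Problem sizes at each level:
Level 0: 64
Level 1: 32
Level 2: 16
Level 3: 8
Level 4: 4
Level 5: 2
Level 6: 1

The root is level 0 and the size-1 base case is level 6 (the tree spans levels 0 through 6, i.e. 7 levels counting the root), so the depth is the number of divisions: log_2(64) = 6

The recursion tree depth is log_2(64) = 6. At each level, the problem size is divided by 2, so it takes 6 divisions to reduce to a base case of size 1. The algorithm makes 1 recursive call at each level.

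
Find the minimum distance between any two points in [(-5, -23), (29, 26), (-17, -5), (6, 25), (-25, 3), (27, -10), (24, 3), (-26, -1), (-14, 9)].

Computing all pairwise distances among 9 points:

d((-5, -23), (29, 26)) = 59.6406
d((-5, -23), (-17, -5)) = 21.6333
d((-5, -23), (6, 25)) = 49.2443
d((-5, -23), (-25, 3)) = 32.8024
d((-5, -23), (27, -10)) = 34.5398
d((-5, -23), (24, 3)) = 38.9487
d((-5, -23), (-26, -1)) = 30.4138
d((-5, -23), (-14, 9)) = 33.2415
d((29, 26), (-17, -5)) = 55.4707
d((29, 26), (6, 25)) = 23.0217
d((29, 26), (-25, 3)) = 58.6941
d((29, 26), (27, -10)) = 36.0555
d((29, 26), (24, 3)) = 23.5372
d((29, 26), (-26, -1)) = 61.2699
d((29, 26), (-14, 9)) = 46.2385
d((-17, -5), (6, 25)) = 37.8021
d((-17, -5), (-25, 3)) = 11.3137
d((-17, -5), (27, -10)) = 44.2832
d((-17, -5), (24, 3)) = 41.7732
d((-17, -5), (-26, -1)) = 9.8489
d((-17, -5), (-14, 9)) = 14.3178
d((6, 25), (-25, 3)) = 38.0132
d((6, 25), (27, -10)) = 40.8167
d((6, 25), (24, 3)) = 28.4253
d((6, 25), (-26, -1)) = 41.2311
d((6, 25), (-14, 9)) = 25.6125
d((-25, 3), (27, -10)) = 53.6004
d((-25, 3), (24, 3)) = 49.0
d((-25, 3), (-26, -1)) = 4.1231 <-- minimum
d((-25, 3), (-14, 9)) = 12.53
d((27, -10), (24, 3)) = 13.3417
d((27, -10), (-26, -1)) = 53.7587
d((27, -10), (-14, 9)) = 45.1885
d((24, 3), (-26, -1)) = 50.1597
d((24, 3), (-14, 9)) = 38.4708
d((-26, -1), (-14, 9)) = 15.6205

Closest pair: (-25, 3) and (-26, -1) with distance 4.1231

The closest pair is (-25, 3) and (-26, -1) with Euclidean distance 4.1231. For 9 points, brute-force pairwise comparison is shown above. For large n, the divide-and-conquer algorithm (sort by x, recurse on halves, check the dividing strip) achieves O(n log n).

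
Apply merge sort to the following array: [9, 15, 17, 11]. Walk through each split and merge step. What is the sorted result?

Merge sort trace:

Split: [9, 15, 17, 11] -> [9, 15] and [17, 11]
  Split: [9, 15] -> [9] and [15]
  Merge: [9] + [15] -> [9, 15]
  Split: [17, 11] -> [17] and [11]
  Merge: [17] + [11] -> [11, 17]
Merge: [9, 15] + [11, 17] -> [9, 11, 15, 17]

Final sorted array: [9, 11, 15, 17]

The merge sort proceeds by recursively splitting the array and merging sorted halves.
After all merges, the sorted array is [9, 11, 15, 17].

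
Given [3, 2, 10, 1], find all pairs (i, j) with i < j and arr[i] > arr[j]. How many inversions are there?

Finding inversions in [3, 2, 10, 1]:

(0, 1): arr[0]=3 > arr[1]=2
(0, 3): arr[0]=3 > arr[3]=1
(1, 3): arr[1]=2 > arr[3]=1
(2, 3): arr[2]=10 > arr[3]=1

Total inversions: 4

The array has 4 inversion(s): (0,1), (0,3), (1,3), (2,3). Each pair (i,j) satisfies i < j and arr[i] > arr[j].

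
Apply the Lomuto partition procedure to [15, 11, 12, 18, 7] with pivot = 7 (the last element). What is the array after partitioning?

Lomuto partition with pivot = 7:

Initial array: [15, 11, 12, 18, 7]

arr[0]=15 > 7: no swap
arr[1]=11 > 7: no swap
arr[2]=12 > 7: no swap
arr[3]=18 > 7: no swap

Place pivot at position 0: [7, 11, 12, 18, 15]
Pivot position: 0

After partitioning with pivot 7, the array becomes [7, 11, 12, 18, 15]. The pivot is placed at index 0. All elements to the left of the pivot are <= 7, and all elements to the right are > 7.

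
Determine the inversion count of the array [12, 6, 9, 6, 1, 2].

Finding inversions in [12, 6, 9, 6, 1, 2]:

(0, 1): arr[0]=12 > arr[1]=6
(0, 2): arr[0]=12 > arr[2]=9
(0, 3): arr[0]=12 > arr[3]=6
(0, 4): arr[0]=12 > arr[4]=1
(0, 5): arr[0]=12 > arr[5]=2
(1, 4): arr[1]=6 > arr[4]=1
(1, 5): arr[1]=6 > arr[5]=2
(2, 3): arr[2]=9 > arr[3]=6
(2, 4): arr[2]=9 > arr[4]=1
(2, 5): arr[2]=9 > arr[5]=2
(3, 4): arr[3]=6 > arr[4]=1
(3, 5): arr[3]=6 > arr[5]=2

Total inversions: 12

The array has 12 inversion(s): (0,1), (0,2), (0,3), (0,4), (0,5), (1,4), (1,5), (2,3), (2,4), (2,5), (3,4), (3,5). Each pair (i,j) satisfies i < j and arr[i] > arr[j].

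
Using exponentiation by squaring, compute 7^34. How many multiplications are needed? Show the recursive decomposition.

Computing 7^34 by squaring (build up from 7^1; each line after the first costs one multiplication):

7^1 = 7
7^2 = (7^1)^2 = 7^2 = 49
7^4 = (7^2)^2 = 49^2 = 2401
7^8 = (7^4)^2 = 2401^2 = 5764801
7^16 = (7^8)^2 = 5764801^2 = 33232930569601
7^17 = 7 * 7^16 = 7 * 33232930569601 = 232630513987207
7^34 = (7^17)^2 = 232630513987207^2 = 54116956037952111668959660849

Result: 54116956037952111668959660849
Multiplications needed: 6 (6 lines after 7^1)

7^34 = 54116956037952111668959660849. Using exponentiation by squaring, this requires 6 multiplications. The key idea: if the exponent is even, square the half-power; if odd, multiply by the base once.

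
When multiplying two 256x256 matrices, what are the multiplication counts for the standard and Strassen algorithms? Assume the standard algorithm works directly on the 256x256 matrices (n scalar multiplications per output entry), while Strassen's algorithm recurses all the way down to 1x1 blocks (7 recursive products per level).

Matrix multiplication for 256x256 matrices:

Standard algorithm: 256^3 = 16777216 multiplications
Strassen's algorithm: 7^(log2(256)) = 7^8 = 5764801 multiplications
Savings: 16777216 - 5764801 = 11012415 multiplications

Standard: 16777216 multiplications (256^3). Strassen: 5764801 multiplications (7^8). Strassen reduces 8 recursive multiplications to 7 at each level.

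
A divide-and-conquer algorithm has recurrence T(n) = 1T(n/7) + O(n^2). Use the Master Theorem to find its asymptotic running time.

Master Theorem for T(n) = 1T(n/7) + O(n^2):

a = 1, b = 7, c = 2
log_b(a) = log_7(1) = 0.0000

Case 3: c = 2 > log_7(1) = 0.0000
T(n) = O(n^2) = O(n^2)

For T(n) = 1T(n/7) + O(n^2): log_7(1) = 0.0000. This is Case 3 of the Master Theorem (c > log_b(a), work dominated by root), giving O(n^2).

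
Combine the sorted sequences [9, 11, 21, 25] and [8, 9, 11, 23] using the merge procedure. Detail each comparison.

Merging process:

Compare 9 vs 8: take 8 from right. Merged: [8]
Compare 9 vs 9: take 9 from left. Merged: [8, 9]
Compare 11 vs 9: take 9 from right. Merged: [8, 9, 9]
Compare 11 vs 11: take 11 from left. Merged: [8, 9, 9, 11]
Compare 21 vs 11: take 11 from right. Merged: [8, 9, 9, 11, 11]
Compare 21 vs 23: take 21 from left. Merged: [8, 9, 9, 11, 11, 21]
Compare 25 vs 23: take 23 from right. Merged: [8, 9, 9, 11, 11, 21, 23]
Append remaining from left: [25]. Merged: [8, 9, 9, 11, 11, 21, 23, 25]

Final merged array: [8, 9, 9, 11, 11, 21, 23, 25]
Total comparisons: 7

The merged array is [8, 9, 9, 11, 11, 21, 23, 25], requiring 7 comparisons. The merge step runs in O(n) time where n is the total number of elements.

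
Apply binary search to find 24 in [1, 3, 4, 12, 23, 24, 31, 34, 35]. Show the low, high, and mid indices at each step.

Binary search for 24 in [1, 3, 4, 12, 23, 24, 31, 34, 35]:

lo=0, hi=8, mid=4, arr[mid]=23 -> 23 < 24, search right half
lo=5, hi=8, mid=6, arr[mid]=31 -> 31 > 24, search left half
lo=5, hi=5, mid=5, arr[mid]=24 -> Found target at index 5!

Binary search finds 24 at index 5 after 3 comparisons. The search repeatedly halves the search space by comparing with the middle element.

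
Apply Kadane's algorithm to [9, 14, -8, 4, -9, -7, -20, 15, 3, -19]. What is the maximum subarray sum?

Using Kadane's algorithm on [9, 14, -8, 4, -9, -7, -20, 15, 3, -19]:

Scanning through the array:
Position 1 (value 14): max_ending_here = 23, max_so_far = 23
Position 2 (value -8): max_ending_here = 15, max_so_far = 23
Position 3 (value 4): max_ending_here = 19, max_so_far = 23
Position 4 (value -9): max_ending_here = 10, max_so_far = 23
Position 5 (value -7): max_ending_here = 3, max_so_far = 23
Position 6 (value -20): max_ending_here = -17, max_so_far = 23
Position 7 (value 15): max_ending_here = 15, max_so_far = 23
Position 8 (value 3): max_ending_here = 18, max_so_far = 23
Position 9 (value -19): max_ending_here = -1, max_so_far = 23

Maximum subarray: [9, 14]
Maximum sum: 23

The maximum subarray is [9, 14] with sum 23. This subarray runs from index 0 to index 1.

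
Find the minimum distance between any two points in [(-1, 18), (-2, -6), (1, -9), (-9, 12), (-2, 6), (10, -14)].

Computing all pairwise distances among 6 points:

d((-1, 18), (-2, -6)) = 24.0208
d((-1, 18), (1, -9)) = 27.074
d((-1, 18), (-9, 12)) = 10.0
d((-1, 18), (-2, 6)) = 12.0416
d((-1, 18), (10, -14)) = 33.8378
d((-2, -6), (1, -9)) = 4.2426 <-- minimum
d((-2, -6), (-9, 12)) = 19.3132
d((-2, -6), (-2, 6)) = 12.0
d((-2, -6), (10, -14)) = 14.4222
d((1, -9), (-9, 12)) = 23.2594
d((1, -9), (-2, 6)) = 15.2971
d((1, -9), (10, -14)) = 10.2956
d((-9, 12), (-2, 6)) = 9.2195
d((-9, 12), (10, -14)) = 32.2025
d((-2, 6), (10, -14)) = 23.3238

Closest pair: (-2, -6) and (1, -9) with distance 4.2426

The closest pair is (-2, -6) and (1, -9) with Euclidean distance 4.2426. For 6 points, brute-force pairwise comparison is shown above. For large n, the divide-and-conquer algorithm (sort by x, recurse on halves, check the dividing strip) achieves O(n log n).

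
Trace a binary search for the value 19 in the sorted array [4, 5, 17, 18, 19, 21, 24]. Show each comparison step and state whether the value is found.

Binary search for 19 in [4, 5, 17, 18, 19, 21, 24]:

lo=0, hi=6, mid=3, arr[mid]=18 -> 18 < 19, search right half
lo=4, hi=6, mid=5, arr[mid]=21 -> 21 > 19, search left half
lo=4, hi=4, mid=4, arr[mid]=19 -> Found target at index 4!

Binary search finds 19 at index 4 after 3 comparisons. The search repeatedly halves the search space by comparing with the middle element.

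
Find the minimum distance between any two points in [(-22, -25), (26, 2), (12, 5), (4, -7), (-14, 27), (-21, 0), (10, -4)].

Computing all pairwise distances among 7 points:

d((-22, -25), (26, 2)) = 55.0727
d((-22, -25), (12, 5)) = 45.3431
d((-22, -25), (4, -7)) = 31.6228
d((-22, -25), (-14, 27)) = 52.6118
d((-22, -25), (-21, 0)) = 25.02
d((-22, -25), (10, -4)) = 38.2753
d((26, 2), (12, 5)) = 14.3178
d((26, 2), (4, -7)) = 23.7697
d((26, 2), (-14, 27)) = 47.1699
d((26, 2), (-21, 0)) = 47.0425
d((26, 2), (10, -4)) = 17.088
d((12, 5), (4, -7)) = 14.4222
d((12, 5), (-14, 27)) = 34.0588
d((12, 5), (-21, 0)) = 33.3766
d((12, 5), (10, -4)) = 9.2195
d((4, -7), (-14, 27)) = 38.4708
d((4, -7), (-21, 0)) = 25.9615
d((4, -7), (10, -4)) = 6.7082 <-- minimum
d((-14, 27), (-21, 0)) = 27.8927
d((-14, 27), (10, -4)) = 39.2046
d((-21, 0), (10, -4)) = 31.257

Closest pair: (4, -7) and (10, -4) with distance 6.7082

The closest pair is (4, -7) and (10, -4) with Euclidean distance 6.7082. For 7 points, brute-force pairwise comparison is shown above. For large n, the divide-and-conquer algorithm (sort by x, recurse on halves, check the dividing strip) achieves O(n log n).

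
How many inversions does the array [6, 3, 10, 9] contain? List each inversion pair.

Finding inversions in [6, 3, 10, 9]:

(0, 1): arr[0]=6 > arr[1]=3
(2, 3): arr[2]=10 > arr[3]=9

Total inversions: 2

The array has 2 inversion(s): (0,1), (2,3). Each pair (i,j) satisfies i < j and arr[i] > arr[j].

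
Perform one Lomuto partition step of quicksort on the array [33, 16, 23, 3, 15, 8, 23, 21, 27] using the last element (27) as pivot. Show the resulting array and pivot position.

Lomuto partition with pivot = 27:

Initial array: [33, 16, 23, 3, 15, 8, 23, 21, 27]

arr[0]=33 > 27: no swap
arr[1]=16 <= 27: swap with position 0, array becomes [16, 33, 23, 3, 15, 8, 23, 21, 27]
arr[2]=23 <= 27: swap with position 1, array becomes [16, 23, 33, 3, 15, 8, 23, 21, 27]
arr[3]=3 <= 27: swap with position 2, array becomes [16, 23, 3, 33, 15, 8, 23, 21, 27]
arr[4]=15 <= 27: swap with position 3, array becomes [16, 23, 3, 15, 33, 8, 23, 21, 27]
arr[5]=8 <= 27: swap with position 4, array becomes [16, 23, 3, 15, 8, 33, 23, 21, 27]
arr[6]=23 <= 27: swap with position 5, array becomes [16, 23, 3, 15, 8, 23, 33, 21, 27]
arr[7]=21 <= 27: swap with position 6, array becomes [16, 23, 3, 15, 8, 23, 21, 33, 27]

Place pivot at position 7: [16, 23, 3, 15, 8, 23, 21, 27, 33]
Pivot position: 7

After partitioning with pivot 27, the array becomes [16, 23, 3, 15, 8, 23, 21, 27, 33]. The pivot is placed at index 7. All elements to the left of the pivot are <= 27, and all elements to the right are > 27.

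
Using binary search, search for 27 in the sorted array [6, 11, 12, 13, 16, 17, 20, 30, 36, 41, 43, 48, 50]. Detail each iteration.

Binary search for 27 in [6, 11, 12, 13, 16, 17, 20, 30, 36, 41, 43, 48, 50]:

lo=0, hi=12, mid=6, arr[mid]=20 -> 20 < 27, search right half
lo=7, hi=12, mid=9, arr[mid]=41 -> 41 > 27, search left half
lo=7, hi=8, mid=7, arr[mid]=30 -> 30 > 27, search left half
lo=7 > hi=6, target 27 not found

Binary search determines that 27 is not in the array after 3 comparisons. The search space was exhausted without finding the target.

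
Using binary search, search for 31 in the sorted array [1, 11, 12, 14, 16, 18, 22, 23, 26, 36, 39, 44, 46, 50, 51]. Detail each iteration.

Binary search for 31 in [1, 11, 12, 14, 16, 18, 22, 23, 26, 36, 39, 44, 46, 50, 51]:

lo=0, hi=14, mid=7, arr[mid]=23 -> 23 < 31, search right half
lo=8, hi=14, mid=11, arr[mid]=44 -> 44 > 31, search left half
lo=8, hi=10, mid=9, arr[mid]=36 -> 36 > 31, search left half
lo=8, hi=8, mid=8, arr[mid]=26 -> 26 < 31, search right half
lo=9 > hi=8, target 31 not found

Binary search determines that 31 is not in the array after 4 comparisons. The search space was exhausted without finding the target.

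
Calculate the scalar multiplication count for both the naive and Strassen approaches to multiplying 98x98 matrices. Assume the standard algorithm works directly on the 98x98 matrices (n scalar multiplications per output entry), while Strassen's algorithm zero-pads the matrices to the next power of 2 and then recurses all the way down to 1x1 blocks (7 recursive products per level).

Matrix multiplication for 98x98 matrices:

Strassen's algorithm requires power-of-2 dimensions. Pad 98x98 to 128x128 (next power of 2).

Standard algorithm: 98^3 = 941192 multiplications
Strassen's algorithm: 7^(log2(128)) = 7^7 = 823543 multiplications
Savings: 941192 - 823543 = 117649 multiplications

Standard: 941192 multiplications (98^3). Strassen: 823543 multiplications (7^7, after padding to 128x128). Strassen reduces 8 recursive multiplications to 7 at each level.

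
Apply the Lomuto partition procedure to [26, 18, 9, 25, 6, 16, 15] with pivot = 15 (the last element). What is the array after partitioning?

Lomuto partition with pivot = 15:

Initial array: [26, 18, 9, 25, 6, 16, 15]

arr[0]=26 > 15: no swap
arr[1]=18 > 15: no swap
arr[2]=9 <= 15: swap with position 0, array becomes [9, 18, 26, 25, 6, 16, 15]
arr[3]=25 > 15: no swap
arr[4]=6 <= 15: swap with position 1, array becomes [9, 6, 26, 25, 18, 16, 15]
arr[5]=16 > 15: no swap

Place pivot at position 2: [9, 6, 15, 25, 18, 16, 26]
Pivot position: 2

After partitioning with pivot 15, the array becomes [9, 6, 15, 25, 18, 16, 26]. The pivot is placed at index 2. All elements to the left of the pivot are <= 15, and all elements to the right are > 15.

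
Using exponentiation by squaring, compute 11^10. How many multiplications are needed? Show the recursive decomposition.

Computing 11^10 by squaring (build up from 11^1; each line after the first costs one multiplication):

11^1 = 11
11^2 = (11^1)^2 = 11^2 = 121
11^4 = (11^2)^2 = 121^2 = 14641
11^5 = 11 * 11^4 = 11 * 14641 = 161051
11^10 = (11^5)^2 = 161051^2 = 25937424601

Result: 25937424601
Multiplications needed: 4 (4 lines after 11^1)

11^10 = 25937424601. Using exponentiation by squaring, this requires 4 multiplications. The key idea: if the exponent is even, square the half-power; if odd, multiply by the base once.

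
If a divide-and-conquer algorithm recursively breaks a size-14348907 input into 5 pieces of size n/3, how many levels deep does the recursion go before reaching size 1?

For divide and conquer with division factor 3:

Problem sizes at each level:
Level 0: 14348907
Level 1: 4782969
Level 2: 1594323
Level 3: 531441
Level 4: 177147
Level 5: 59049
Level 6: 19683
Level 7: 6561
Level 8: 2187
Level 9: 729
Level 10: 243
Level 11: 81
Level 12: 27
Level 13: 9
Level 14: 3
Level 15: 1

The root is level 0 and the size-1 base case is level 15 (the tree spans levels 0 through 15, i.e. 16 levels counting the root), so the depth is the number of divisions: log_3(14348907) = 15

The recursion tree depth is log_3(14348907) = 15. At each level, the problem size is divided by 3, so it takes 15 divisions to reduce to a base case of size 1. The algorithm makes 5 recursive calls at each level.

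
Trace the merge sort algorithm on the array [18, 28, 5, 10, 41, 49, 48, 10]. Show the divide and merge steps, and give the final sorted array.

Merge sort trace:

Split: [18, 28, 5, 10, 41, 49, 48, 10] -> [18, 28, 5, 10] and [41, 49, 48, 10]
  Split: [18, 28, 5, 10] -> [18, 28] and [5, 10]
    Split: [18, 28] -> [18] and [28]
    Merge: [18] + [28] -> [18, 28]
    Split: [5, 10] -> [5] and [10]
    Merge: [5] + [10] -> [5, 10]
  Merge: [18, 28] + [5, 10] -> [5, 10, 18, 28]
  Split: [41, 49, 48, 10] -> [41, 49] and [48, 10]
    Split: [41, 49] -> [41] and [49]
    Merge: [41] + [49] -> [41, 49]
    Split: [48, 10] -> [48] and [10]
    Merge: [48] + [10] -> [10, 48]
  Merge: [41, 49] + [10, 48] -> [10, 41, 48, 49]
Merge: [5, 10, 18, 28] + [10, 41, 48, 49] -> [5, 10, 10, 18, 28, 41, 48, 49]

Final sorted array: [5, 10, 10, 18, 28, 41, 48, 49]

The merge sort proceeds by recursively splitting the array and merging sorted halves.
After all merges, the sorted array is [5, 10, 10, 18, 28, 41, 48, 49].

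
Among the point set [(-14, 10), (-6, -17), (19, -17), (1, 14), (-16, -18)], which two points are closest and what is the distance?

Computing all pairwise distances among 5 points:

d((-14, 10), (-6, -17)) = 28.1603
d((-14, 10), (19, -17)) = 42.638
d((-14, 10), (1, 14)) = 15.5242
d((-14, 10), (-16, -18)) = 28.0713
d((-6, -17), (19, -17)) = 25.0
d((-6, -17), (1, 14)) = 31.7805
d((-6, -17), (-16, -18)) = 10.0499 <-- minimum
d((19, -17), (1, 14)) = 35.8469
d((19, -17), (-16, -18)) = 35.0143
d((1, 14), (-16, -18)) = 36.2353

Closest pair: (-6, -17) and (-16, -18) with distance 10.0499

The closest pair is (-6, -17) and (-16, -18) with Euclidean distance 10.0499. For 5 points, brute-force pairwise comparison is shown above. For large n, the divide-and-conquer algorithm (sort by x, recurse on halves, check the dividing strip) achieves O(n log n).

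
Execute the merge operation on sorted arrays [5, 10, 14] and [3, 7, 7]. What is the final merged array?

Merging process:

Compare 5 vs 3: take 3 from right. Merged: [3]
Compare 5 vs 7: take 5 from left. Merged: [3, 5]
Compare 10 vs 7: take 7 from right. Merged: [3, 5, 7]
Compare 10 vs 7: take 7 from right. Merged: [3, 5, 7, 7]
Append remaining from left: [10, 14]. Merged: [3, 5, 7, 7, 10, 14]

Final merged array: [3, 5, 7, 7, 10, 14]
Total comparisons: 4

The merged array is [3, 5, 7, 7, 10, 14], requiring 4 comparisons. The merge step runs in O(n) time where n is the total number of elements.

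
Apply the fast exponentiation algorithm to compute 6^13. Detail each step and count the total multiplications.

Computing 6^13 by squaring (build up from 6^1; each line after the first costs one multiplication):

6^1 = 6
6^2 = (6^1)^2 = 6^2 = 36
6^3 = 6 * 6^2 = 6 * 36 = 216
6^6 = (6^3)^2 = 216^2 = 46656
6^12 = (6^6)^2 = 46656^2 = 2176782336
6^13 = 6 * 6^12 = 6 * 2176782336 = 13060694016

Result: 13060694016
Multiplications needed: 5 (5 lines after 6^1)

6^13 = 13060694016. Using exponentiation by squaring, this requires 5 multiplications. The key idea: if the exponent is even, square the half-power; if odd, multiply by the base once.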